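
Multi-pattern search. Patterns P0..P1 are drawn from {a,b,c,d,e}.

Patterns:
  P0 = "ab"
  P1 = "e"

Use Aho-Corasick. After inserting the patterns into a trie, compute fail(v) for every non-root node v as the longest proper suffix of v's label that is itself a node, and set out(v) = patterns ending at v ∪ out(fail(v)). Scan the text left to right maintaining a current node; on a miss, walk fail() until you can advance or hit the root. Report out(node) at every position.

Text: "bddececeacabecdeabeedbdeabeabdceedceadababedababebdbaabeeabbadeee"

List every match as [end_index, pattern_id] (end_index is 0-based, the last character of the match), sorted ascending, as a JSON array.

Construct AC machine:
Trie nodes:
  0='ε' goto a→1 e→3
  1='a' goto b→2
  2='ab' goto ·  ←P0
  3='e' goto ·  ←P1

BFS fail/out derivation:
  n1('a'): parent n0 fail=0; on 'a' 0 → fail=0;  out ∅∪∅=∅
  n3('e'): parent n0 fail=0; on 'e' 0 → fail=0;  out {1}∪∅={1}
  n2('ab'): parent n1 fail=0; on 'b' 0 → fail=0;  out {0}∪∅={0}

Text stream:
[0] read 'b'  n0⇒n0
[1] read 'd'  n0⇒n0
[2] read 'd'  n0⇒n0
[3] read 'e'  n0⇒n3  emit P1@[3:3]
[4] read 'c'  n3⇒n0 (fail-walked)
[5] read 'e'  n0⇒n3  emit P1@[5:5]
[6] read 'c'  n3⇒n0 (fail-walked)
[7] read 'e'  n0⇒n3  emit P1@[7:7]
[8] read 'a'  n3⇒n1 (fail-walked)
[9] read 'c'  n1⇒n0 (fail-walked)
[10] read 'a'  n0⇒n1
[11] read 'b'  n1⇒n2  emit P0@[10:11]
[12] read 'e'  n2⇒n3 (fail-walked)  emit P1@[12:12]
[13] read 'c'  n3⇒n0 (fail-walked)
[14] read 'd'  n0⇒n0
[15] read 'e'  n0⇒n3  emit P1@[15:15]
[16] read 'a'  n3⇒n1 (fail-walked)
[17] read 'b'  n1⇒n2  emit P0@[16:17]
[18] read 'e'  n2⇒n3 (fail-walked)  emit P1@[18:18]
[19] read 'e'  n3⇒n3 (fail-walked)  emit P1@[19:19]
[20] read 'd'  n3⇒n0 (fail-walked)
[21] read 'b'  n0⇒n0
[22] read 'd'  n0⇒n0
[23] read 'e'  n0⇒n3  emit P1@[23:23]
[24] read 'a'  n3⇒n1 (fail-walked)
[25] read 'b'  n1⇒n2  emit P0@[24:25]
[26] read 'e'  n2⇒n3 (fail-walked)  emit P1@[26:26]
[27] read 'a'  n3⇒n1 (fail-walked)
[28] read 'b'  n1⇒n2  emit P0@[27:28]
[29] read 'd'  n2⇒n0 (fail-walked)
[30] read 'c'  n0⇒n0
[31] read 'e'  n0⇒n3  emit P1@[31:31]
[32] read 'e'  n3⇒n3 (fail-walked)  emit P1@[32:32]
[33] read 'd'  n3⇒n0 (fail-walked)
[34] read 'c'  n0⇒n0
[35] read 'e'  n0⇒n3  emit P1@[35:35]
[36] read 'a'  n3⇒n1 (fail-walked)
[37] read 'd'  n1⇒n0 (fail-walked)
[38] read 'a'  n0⇒n1
[39] read 'b'  n1⇒n2  emit P0@[38:39]
[40] read 'a'  n2⇒n1 (fail-walked)
[41] read 'b'  n1⇒n2  emit P0@[40:41]
[42] read 'e'  n2⇒n3 (fail-walked)  emit P1@[42:42]
[43] read 'd'  n3⇒n0 (fail-walked)
[44] read 'a'  n0⇒n1
[45] read 'b'  n1⇒n2  emit P0@[44:45]
[46] read 'a'  n2⇒n1 (fail-walked)
[47] read 'b'  n1⇒n2  emit P0@[46:47]
[48] read 'e'  n2⇒n3 (fail-walked)  emit P1@[48:48]
[49] read 'b'  n3⇒n0 (fail-walked)
[50] read 'd'  n0⇒n0
[51] read 'b'  n0⇒n0
[52] read 'a'  n0⇒n1
[53] read 'a'  n1⇒n1 (fail-walked)
[54] read 'b'  n1⇒n2  emit P0@[53:54]
[55] read 'e'  n2⇒n3 (fail-walked)  emit P1@[55:55]
[56] read 'e'  n3⇒n3 (fail-walked)  emit P1@[56:56]
[57] read 'a'  n3⇒n1 (fail-walked)
[58] read 'b'  n1⇒n2  emit P0@[57:58]
[59] read 'b'  n2⇒n0 (fail-walked)
[60] read 'a'  n0⇒n1
[61] read 'd'  n1⇒n0 (fail-walked)
[62] read 'e'  n0⇒n3  emit P1@[62:62]
[63] read 'e'  n3⇒n3 (fail-walked)  emit P1@[63:63]
[64] read 'e'  n3⇒n3 (fail-walked)  emit P1@[64:64]

All matches (sorted): [[3,1],[5,1],[7,1],[11,0],[12,1],[15,1],[17,0],[18,1],[19,1],[23,1],[25,0],[26,1],[28,0],[31,1],[32,1],[35,1],[39,0],[41,0],[42,1],[45,0],[47,0],[48,1],[54,0],[55,1],[56,1],[58,0],[62,1],[63,1],[64,1]]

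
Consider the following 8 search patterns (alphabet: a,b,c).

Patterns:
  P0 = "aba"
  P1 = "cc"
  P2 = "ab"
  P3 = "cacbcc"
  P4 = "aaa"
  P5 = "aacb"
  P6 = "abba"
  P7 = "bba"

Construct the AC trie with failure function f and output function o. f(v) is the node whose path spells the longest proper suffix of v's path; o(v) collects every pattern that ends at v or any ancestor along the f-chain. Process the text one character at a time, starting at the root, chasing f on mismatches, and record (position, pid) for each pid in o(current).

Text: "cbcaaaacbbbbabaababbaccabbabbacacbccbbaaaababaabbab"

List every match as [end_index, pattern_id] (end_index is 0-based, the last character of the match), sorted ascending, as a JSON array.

Construct AC machine:
Trie nodes:
  0='ε' goto a→1 b→17 c→4
  1='a' goto a→11 b→2
  2='ab' goto a→3 b→15  ←P2
  3='aba' goto ·  ←P0
  4='c' goto a→6 c→5
  5='cc' goto ·  ←P1
  6='ca' goto c→7
  7='cac' goto b→8
  8='cacb' goto c→9
  9='cacbc' goto c→10
  10='cacbcc' goto ·  ←P3
  11='aa' goto a→12 c→13
  12='aaa' goto ·  ←P4
  13='aac' goto b→14
  14='aacb' goto ·  ←P5
  15='abb' goto a→16
  16='abba' goto ·  ←P6
  17='b' goto b→18
  18='bb' goto a→19
  19='bba' goto ·  ←P7

BFS fail/out derivation:
  n1('a'): parent n0 fail=0; on 'a' 0 → fail=0;  out ∅∪∅=∅
  n4('c'): parent n0 fail=0; on 'c' 0 → fail=0;  out ∅∪∅=∅
  n17('b'): parent n0 fail=0; on 'b' 0 → fail=0;  out ∅∪∅=∅
  n2('ab'): parent n1 fail=0; on 'b' 0 → fail=17;  out {2}∪∅={2}
  n5('cc'): parent n4 fail=0; on 'c' 0 → fail=4;  out {1}∪∅={1}
  n6('ca'): parent n4 fail=0; on 'a' 0 → fail=1;  out ∅∪∅=∅
  n11('aa'): parent n1 fail=0; on 'a' 0 → fail=1;  out ∅∪∅=∅
  n18('bb'): parent n17 fail=0; on 'b' 0 → fail=17;  out ∅∪∅=∅
  n3('aba'): parent n2 fail=17; on 'a' 17→0 → fail=1;  out {0}∪∅={0}
  n7('cac'): parent n6 fail=1; on 'c' 1→0 → fail=4;  out ∅∪∅=∅
  n12('aaa'): parent n11 fail=1; on 'a' 1 → fail=11;  out {4}∪∅={4}
  n13('aac'): parent n11 fail=1; on 'c' 1→0 → fail=4;  out ∅∪∅=∅
  n15('abb'): parent n2 fail=17; on 'b' 17 → fail=18;  out ∅∪∅=∅
  n19('bba'): parent n18 fail=17; on 'a' 17→0 → fail=1;  out {7}∪∅={7}
  n8('cacb'): parent n7 fail=4; on 'b' 4→0 → fail=17;  out ∅∪∅=∅
  n14('aacb'): parent n13 fail=4; on 'b' 4→0 → fail=17;  out {5}∪∅={5}
  n16('abba'): parent n15 fail=18; on 'a' 18 → fail=19;  out {6}∪{7}={6,7}
  n9('cacbc'): parent n8 fail=17; on 'c' 17→0 → fail=4;  out ∅∪∅=∅
  n10('cacbcc'): parent n9 fail=4; on 'c' 4 → fail=5;  out {3}∪{1}={1,3}

Text stream:
pos 0 'c': at 4
pos 1 'b': at 17 (fail-walked)
pos 2 'c': at 4 (fail-walked)
pos 3 'a': at 6
pos 4 'a': at 11 (fail-walked)
pos 5 'a': at 12  ** P4@[3:5]
pos 6 'a': at 12 (fail-walked)  ** P4@[4:6]
pos 7 'c': at 13 (fail-walked)
pos 8 'b': at 14  ** P5@[5:8]
pos 9 'b': at 18 (fail-walked)
pos 10 'b': at 18 (fail-walked)
pos 11 'b': at 18 (fail-walked)
pos 12 'a': at 19  ** P7@[10:12]
pos 13 'b': at 2 (fail-walked)  ** P2@[12:13]
pos 14 'a': at 3  ** P0@[12:14]
pos 15 'a': at 11 (fail-walked)
pos 16 'b': at 2 (fail-walked)  ** P2@[15:16]
pos 17 'a': at 3  ** P0@[15:17]
pos 18 'b': at 2 (fail-walked)  ** P2@[17:18]
pos 19 'b': at 15
pos 20 'a': at 16  ** P6@[17:20],P7@[18:20]
pos 21 'c': at 4 (fail-walked)
pos 22 'c': at 5  ** P1@[21:22]
pos 23 'a': at 6 (fail-walked)
pos 24 'b': at 2 (fail-walked)  ** P2@[23:24]
pos 25 'b': at 15
pos 26 'a': at 16  ** P6@[23:26],P7@[24:26]
pos 27 'b': at 2 (fail-walked)  ** P2@[26:27]
pos 28 'b': at 15
pos 29 'a': at 16  ** P6@[26:29],P7@[27:29]
pos 30 'c': at 4 (fail-walked)
pos 31 'a': at 6
pos 32 'c': at 7
pos 33 'b': at 8
pos 34 'c': at 9
pos 35 'c': at 10  ** P1@[34:35],P3@[30:35]
pos 36 'b': at 17 (fail-walked)
pos 37 'b': at 18
pos 38 'a': at 19  ** P7@[36:38]
pos 39 'a': at 11 (fail-walked)
pos 40 'a': at 12  ** P4@[38:40]
pos 41 'a': at 12 (fail-walked)  ** P4@[39:41]
pos 42 'b': at 2 (fail-walked)  ** P2@[41:42]
pos 43 'a': at 3  ** P0@[41:43]
pos 44 'b': at 2 (fail-walked)  ** P2@[43:44]
pos 45 'a': at 3  ** P0@[43:45]
pos 46 'a': at 11 (fail-walked)
pos 47 'b': at 2 (fail-walked)  ** P2@[46:47]
pos 48 'b': at 15
pos 49 'a': at 16  ** P6@[46:49],P7@[47:49]
pos 50 'b': at 2 (fail-walked)  ** P2@[49:50]

Matches: [[5,4],[6,4],[8,5],[12,7],[13,2],[14,0],[16,2],[17,0],[18,2],[20,6],[20,7],[22,1],[24,2],[26,6],[26,7],[27,2],[29,6],[29,7],[35,1],[35,3],[38,7],[40,4],[41,4],[42,2],[43,0],[44,2],[45,0],[47,2],[49,6],[49,7],[50,2]]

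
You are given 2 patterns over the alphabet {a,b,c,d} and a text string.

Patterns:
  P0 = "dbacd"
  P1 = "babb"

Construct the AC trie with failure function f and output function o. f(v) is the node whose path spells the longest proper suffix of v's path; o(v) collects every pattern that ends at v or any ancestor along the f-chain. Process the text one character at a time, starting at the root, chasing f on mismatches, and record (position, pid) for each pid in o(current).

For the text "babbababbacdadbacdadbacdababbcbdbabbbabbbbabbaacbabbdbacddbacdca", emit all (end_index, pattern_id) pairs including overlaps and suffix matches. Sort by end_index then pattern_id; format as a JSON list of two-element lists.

Construct AC machine:
Trie (insert patterns):
  0='ε' goto b→6 d→1
  1='d' goto b→2
  2='db' goto a→3
  3='dba' goto c→4
  4='dbac' goto d→5
  5='dbacd' goto ·  [P0 ends]
  6='b' goto a→7
  7='ba' goto b→8
  8='bab' goto b→9
  9='babb' goto ·  [P1 ends]

BFS fail/out derivation:
  n1('d'): parent n0 fail=0; on 'd' 0 → fail=0;  out ∅∪∅=∅
  n6('b'): parent n0 fail=0; on 'b' 0 → fail=0;  out ∅∪∅=∅
  n2('db'): parent n1 fail=0; on 'b' 0 → fail=6;  out ∅∪∅=∅
  n7('ba'): parent n6 fail=0; on 'a' 0 → fail=0;  out ∅∪∅=∅
  n3('dba'): parent n2 fail=6; on 'a' 6 → fail=7;  out ∅∪∅=∅
  n8('bab'): parent n7 fail=0; on 'b' 0 → fail=6;  out ∅∪∅=∅
  n4('dbac'): parent n3 fail=7; on 'c' 7→0 → fail=0;  out ∅∪∅=∅
  n9('babb'): parent n8 fail=6; on 'b' 6→0 → fail=6;  out {1}∪∅={1}
  n5('dbacd'): parent n4 fail=0; on 'd' 0 → fail=1;  out {0}∪∅={0}

Text stream:
i=0 'b': node 0→6
i=1 'a': node 6→7
i=2 'b': node 7→8
i=3 'b': node 8→9  ** P1@[0:3]
i=4 'a': node 9→7 (via fail)
i=5 'b': node 7→8
i=6 'a': node 8→7 (via fail)
i=7 'b': node 7→8
i=8 'b': node 8→9  ** P1@[5:8]
i=9 'a': node 9→7 (via fail)
i=10 'c': node 7→0 (via fail)
i=11 'd': node 0→1
i=12 'a': node 1→0 (via fail)
i=13 'd': node 0→1
i=14 'b': node 1→2
i=15 'a': node 2→3
i=16 'c': node 3→4
i=17 'd': node 4→5  ** P0@[13:17]
i=18 'a': node 5→0 (via fail)
i=19 'd': node 0→1
i=20 'b': node 1→2
i=21 'a': node 2→3
i=22 'c': node 3→4
i=23 'd': node 4→5  ** P0@[19:23]
i=24 'a': node 5→0 (via fail)
i=25 'b': node 0→6
i=26 'a': node 6→7
i=27 'b': node 7→8
i=28 'b': node 8→9  ** P1@[25:28]
i=29 'c': node 9→0 (via fail)
i=30 'b': node 0→6
i=31 'd': node 6→1 (via fail)
i=32 'b': node 1→2
i=33 'a': node 2→3
i=34 'b': node 3→8 (via fail)
i=35 'b': node 8→9  ** P1@[32:35]
i=36 'b': node 9→6 (via fail)
i=37 'a': node 6→7
i=38 'b': node 7→8
i=39 'b': node 8→9  ** P1@[36:39]
i=40 'b': node 9→6 (via fail)
i=41 'b': node 6→6 (via fail)
i=42 'a': node 6→7
i=43 'b': node 7→8
i=44 'b': node 8→9  ** P1@[41:44]
i=45 'a': node 9→7 (via fail)
i=46 'a': node 7→0 (via fail)
i=47 'c': node 0→0
i=48 'b': node 0→6
i=49 'a': node 6→7
i=50 'b': node 7→8
i=51 'b': node 8→9  ** P1@[48:51]
i=52 'd': node 9→1 (via fail)
i=53 'b': node 1→2
i=54 'a': node 2→3
i=55 'c': node 3→4
i=56 'd': node 4→5  ** P0@[52:56]
i=57 'd': node 5→1 (via fail)
i=58 'b': node 1→2
i=59 'a': node 2→3
i=60 'c': node 3→4
i=61 'd': node 4→5  ** P0@[57:61]
i=62 'c': node 5→0 (via fail)
i=63 'a': node 0→0

All matches (sorted): [[3,1],[8,1],[17,0],[23,0],[28,1],[35,1],[39,1],[44,1],[51,1],[56,0],[61,0]]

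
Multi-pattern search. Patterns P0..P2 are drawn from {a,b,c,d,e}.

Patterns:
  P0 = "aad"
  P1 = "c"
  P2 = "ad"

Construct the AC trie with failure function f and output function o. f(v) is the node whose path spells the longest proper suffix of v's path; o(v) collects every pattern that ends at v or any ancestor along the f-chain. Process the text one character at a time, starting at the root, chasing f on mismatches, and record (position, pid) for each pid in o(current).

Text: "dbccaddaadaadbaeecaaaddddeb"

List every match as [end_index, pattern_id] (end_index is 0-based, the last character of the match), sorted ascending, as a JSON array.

Construct AC machine:
Trie (insert patterns):
  n0 'ε': a→1 c→4
  n1 'a': a→2 d→5
  n2 'aa': d→3
  n3 'aad': ·  ←P0
  n4 'c': ·  ←P1
  n5 'ad': ·  ←P2

Failure links (BFS by depth):
  n1('a'): parent n0 fail=0; on 'a' 0 → fail=0;  out ∅∪∅=∅
  n4('c'): parent n0 fail=0; on 'c' 0 → fail=0;  out {1}∪∅={1}
  n2('aa'): parent n1 fail=0; on 'a' 0 → fail=1;  out ∅∪∅=∅
  n5('ad'): parent n1 fail=0; on 'd' 0 → fail=0;  out {2}∪∅={2}
  n3('aad'): parent n2 fail=1; on 'd' 1 → fail=5;  out {0}∪{2}={0,2}

Run:
[0] read 'd'  n0⇒n0
[1] read 'b'  n0⇒n0
[2] read 'c'  n0⇒n4  ** P1@[2:2]
[3] read 'c'  n4⇒n4 (via fail)  ** P1@[3:3]
[4] read 'a'  n4⇒n1 (via fail)
[5] read 'd'  n1⇒n5  ** P2@[4:5]
[6] read 'd'  n5⇒n0 (via fail)
[7] read 'a'  n0⇒n1
[8] read 'a'  n1⇒n2
[9] read 'd'  n2⇒n3  ** P0@[7:9],P2@[8:9]
[10] read 'a'  n3⇒n1 (via fail)
[11] read 'a'  n1⇒n2
[12] read 'd'  n2⇒n3  ** P0@[10:12],P2@[11:12]
[13] read 'b'  n3⇒n0 (via fail)
[14] read 'a'  n0⇒n1
[15] read 'e'  n1⇒n0 (via fail)
[16] read 'e'  n0⇒n0
[17] read 'c'  n0⇒n4  ** P1@[17:17]
[18] read 'a'  n4⇒n1 (via fail)
[19] read 'a'  n1⇒n2
[20] read 'a'  n2⇒n2 (via fail)
[21] read 'd'  n2⇒n3  ** P0@[19:21],P2@[20:21]
[22] read 'd'  n3⇒n0 (via fail)
[23] read 'd'  n0⇒n0
[24] read 'd'  n0⇒n0
[25] read 'e'  n0⇒n0
[26] read 'b'  n0⇒n0

Result: [[2,1],[3,1],[5,2],[9,0],[9,2],[12,0],[12,2],[17,1],[21,0],[21,2]]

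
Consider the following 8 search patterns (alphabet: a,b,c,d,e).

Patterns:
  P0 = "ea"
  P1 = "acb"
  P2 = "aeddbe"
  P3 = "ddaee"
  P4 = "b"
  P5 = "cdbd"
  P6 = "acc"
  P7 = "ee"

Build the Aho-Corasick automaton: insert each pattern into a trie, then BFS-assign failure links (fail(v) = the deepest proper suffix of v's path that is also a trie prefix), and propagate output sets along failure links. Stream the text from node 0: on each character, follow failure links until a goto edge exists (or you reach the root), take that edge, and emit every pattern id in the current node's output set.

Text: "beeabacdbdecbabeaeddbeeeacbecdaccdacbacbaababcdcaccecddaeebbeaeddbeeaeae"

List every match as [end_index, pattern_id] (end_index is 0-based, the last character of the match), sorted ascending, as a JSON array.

Build:
Trie (insert patterns):
  0='ε' goto a→3 b→16 c→17 d→11 e→1
  1='e' goto a→2 e→22
  2='ea' goto ·  [P0 ends]
  3='a' goto c→4 e→6
  4='ac' goto b→5 c→21
  5='acb' goto ·  [P1 ends]
  6='ae' goto d→7
  7='aed' goto d→8
  8='aedd' goto b→9
  9='aeddb' goto e→10
  10='aeddbe' goto ·  [P2 ends]
  11='d' goto d→12
  12='dd' goto a→13
  13='dda' goto e→14
  14='ddae' goto e→15
  15='ddaee' goto ·  [P3 ends]
  16='b' goto ·  [P4 ends]
  17='c' goto d→18
  18='cd' goto b→19
  19='cdb' goto d→20
  20='cdbd' goto ·  [P5 ends]
  21='acc' goto ·  [P6 ends]
  22='ee' goto ·  [P7 ends]

Failure links (BFS by depth):
  fail(1) 'e': from fail(0)=0 chase 'e': 0 ⇒ 0;  out=∅∪out(0)=∅
  fail(3) 'a': from fail(0)=0 chase 'a': 0 ⇒ 0;  out=∅∪out(0)=∅
  fail(11) 'd': from fail(0)=0 chase 'd': 0 ⇒ 0;  out=∅∪out(0)=∅
  fail(16) 'b': from fail(0)=0 chase 'b': 0 ⇒ 0;  out={4}∪out(0)={4}
  fail(17) 'c': from fail(0)=0 chase 'c': 0 ⇒ 0;  out=∅∪out(0)=∅
  fail(2) 'ea': from fail(1)=0 chase 'a': 0 ⇒ 3;  out={0}∪out(3)={0}
  fail(4) 'ac': from fail(3)=0 chase 'c': 0 ⇒ 17;  out=∅∪out(17)=∅
  fail(6) 'ae': from fail(3)=0 chase 'e': 0 ⇒ 1;  out=∅∪out(1)=∅
  fail(12) 'dd': from fail(11)=0 chase 'd': 0 ⇒ 11;  out=∅∪out(11)=∅
  fail(18) 'cd': from fail(17)=0 chase 'd': 0 ⇒ 11;  out=∅∪out(11)=∅
  fail(22) 'ee': from fail(1)=0 chase 'e': 0 ⇒ 1;  out={7}∪out(1)={7}
  fail(5) 'acb': from fail(4)=17 chase 'b': 17→0 ⇒ 16;  out={1}∪out(16)={1,4}
  fail(7) 'aed': from fail(6)=1 chase 'd': 1→0 ⇒ 11;  out=∅∪out(11)=∅
  fail(13) 'dda': from fail(12)=11 chase 'a': 11→0 ⇒ 3;  out=∅∪out(3)=∅
  fail(19) 'cdb': from fail(18)=11 chase 'b': 11→0 ⇒ 16;  out=∅∪out(16)={4}
  fail(21) 'acc': from fail(4)=17 chase 'c': 17→0 ⇒ 17;  out={6}∪out(17)={6}
  fail(8) 'aedd': from fail(7)=11 chase 'd': 11 ⇒ 12;  out=∅∪out(12)=∅
  fail(14) 'ddae': from fail(13)=3 chase 'e': 3 ⇒ 6;  out=∅∪out(6)=∅
  fail(20) 'cdbd': from fail(19)=16 chase 'd': 16→0 ⇒ 11;  out={5}∪out(11)={5}
  fail(9) 'aeddb': from fail(8)=12 chase 'b': 12→11→0 ⇒ 16;  out=∅∪out(16)={4}
  fail(15) 'ddaee': from fail(14)=6 chase 'e': 6→1 ⇒ 22;  out={3}∪out(22)={3,7}
  fail(10) 'aeddbe': from fail(9)=16 chase 'e': 16→0 ⇒ 1;  out={2}∪out(1)={2}

Run:
i=0 'b': node 0→16  emit P4@[0:0]
i=1 'e': node 16→1 (via fail)
i=2 'e': node 1→22  emit P7@[1:2]
i=3 'a': node 22→2 (via fail)  emit P0@[2:3]
i=4 'b': node 2→16 (via fail)  emit P4@[4:4]
i=5 'a': node 16→3 (via fail)
i=6 'c': node 3→4
i=7 'd': node 4→18 (via fail)
i=8 'b': node 18→19  emit P4@[8:8]
i=9 'd': node 19→20  emit P5@[6:9]
i=10 'e': node 20→1 (via fail)
i=11 'c': node 1→17 (via fail)
i=12 'b': node 17→16 (via fail)  emit P4@[12:12]
i=13 'a': node 16→3 (via fail)
i=14 'b': node 3→16 (via fail)  emit P4@[14:14]
i=15 'e': node 16→1 (via fail)
i=16 'a': node 1→2  emit P0@[15:16]
i=17 'e': node 2→6 (via fail)
i=18 'd': node 6→7
i=19 'd': node 7→8
i=20 'b': node 8→9  emit P4@[20:20]
i=21 'e': node 9→10  emit P2@[16:21]
i=22 'e': node 10→22 (via fail)  emit P7@[21:22]
i=23 'e': node 22→22 (via fail)  emit P7@[22:23]
i=24 'a': node 22→2 (via fail)  emit P0@[23:24]
i=25 'c': node 2→4 (via fail)
i=26 'b': node 4→5  emit P1@[24:26],P4@[26:26]
i=27 'e': node 5→1 (via fail)
i=28 'c': node 1→17 (via fail)
i=29 'd': node 17→18
i=30 'a': node 18→3 (via fail)
i=31 'c': node 3→4
i=32 'c': node 4→21  emit P6@[30:32]
i=33 'd': node 21→18 (via fail)
i=34 'a': node 18→3 (via fail)
i=35 'c': node 3→4
i=36 'b': node 4→5  emit P1@[34:36],P4@[36:36]
i=37 'a': node 5→3 (via fail)
i=38 'c': node 3→4
i=39 'b': node 4→5  emit P1@[37:39],P4@[39:39]
i=40 'a': node 5→3 (via fail)
i=41 'a': node 3→3 (via fail)
i=42 'b': node 3→16 (via fail)  emit P4@[42:42]
i=43 'a': node 16→3 (via fail)
i=44 'b': node 3→16 (via fail)  emit P4@[44:44]
i=45 'c': node 16→17 (via fail)
i=46 'd': node 17→18
i=47 'c': node 18→17 (via fail)
i=48 'a': node 17→3 (via fail)
i=49 'c': node 3→4
i=50 'c': node 4→21  emit P6@[48:50]
i=51 'e': node 21→1 (via fail)
i=52 'c': node 1→17 (via fail)
i=53 'd': node 17→18
i=54 'd': node 18→12 (via fail)
i=55 'a': node 12→13
i=56 'e': node 13→14
i=57 'e': node 14→15  emit P3@[53:57],P7@[56:57]
i=58 'b': node 15→16 (via fail)  emit P4@[58:58]
i=59 'b': node 16→16 (via fail)  emit P4@[59:59]
i=60 'e': node 16→1 (via fail)
i=61 'a': node 1→2  emit P0@[60:61]
i=62 'e': node 2→6 (via fail)
i=63 'd': node 6→7
i=64 'd': node 7→8
i=65 'b': node 8→9  emit P4@[65:65]
i=66 'e': node 9→10  emit P2@[61:66]
i=67 'e': node 10→22 (via fail)  emit P7@[66:67]
i=68 'a': node 22→2 (via fail)  emit P0@[67:68]
i=69 'e': node 2→6 (via fail)
i=70 'a': node 6→2 (via fail)  emit P0@[69:70]
i=71 'e': node 2→6 (via fail)

Matches: [[0,4],[2,7],[3,0],[4,4],[8,4],[9,5],[12,4],[14,4],[16,0],[20,4],[21,2],[22,7],[23,7],[24,0],[26,1],[26,4],[32,6],[36,1],[36,4],[39,1],[39,4],[42,4],[44,4],[50,6],[57,3],[57,7],[58,4],[59,4],[61,0],[65,4],[66,2],[67,7],[68,0],[70,0]]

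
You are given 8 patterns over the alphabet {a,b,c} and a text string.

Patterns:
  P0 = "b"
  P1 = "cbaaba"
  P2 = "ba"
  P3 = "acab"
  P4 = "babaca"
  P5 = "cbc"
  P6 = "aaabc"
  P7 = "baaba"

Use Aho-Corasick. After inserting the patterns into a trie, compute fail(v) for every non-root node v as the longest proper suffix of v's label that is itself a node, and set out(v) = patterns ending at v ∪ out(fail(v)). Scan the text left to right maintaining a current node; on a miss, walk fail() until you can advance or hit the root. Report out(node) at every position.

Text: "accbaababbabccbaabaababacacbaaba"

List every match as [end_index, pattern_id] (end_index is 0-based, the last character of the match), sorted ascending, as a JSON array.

Build automaton:
Trie (insert patterns):
  n0 'ε': a→9 b→1 c→2
  n1 'b': a→8  ←P0
  n2 'c': b→3
  n3 'cb': a→4 c→17
  n4 'cba': a→5
  n5 'cbaa': b→6
  n6 'cbaab': a→7
  n7 'cbaaba': ·  ←P1
  n8 'ba': a→22 b→13  ←P2
  n9 'a': a→18 c→10
  n10 'ac': a→11
  n11 'aca': b→12
  n12 'acab': ·  ←P3
  n13 'bab': a→14
  n14 'baba': c→15
  n15 'babac': a→16
  n16 'babaca': ·  ←P4
  n17 'cbc': ·  ←P5
  n18 'aa': a→19
  n19 'aaa': b→20
  n20 'aaab': c→21
  n21 'aaabc': ·  ←P6
  n22 'baa': b→23
  n23 'baab': a→24
  n24 'baaba': ·  ←P7

Failure links (BFS by depth):
  fail(1) 'b': from fail(0)=0 chase 'b': 0 ⇒ 0;  out={0}∪out(0)={0}
  fail(2) 'c': from fail(0)=0 chase 'c': 0 ⇒ 0;  out=∅∪out(0)=∅
  fail(9) 'a': from fail(0)=0 chase 'a': 0 ⇒ 0;  out=∅∪out(0)=∅
  fail(3) 'cb': from fail(2)=0 chase 'b': 0 ⇒ 1;  out=∅∪out(1)={0}
  fail(8) 'ba': from fail(1)=0 chase 'a': 0 ⇒ 9;  out={2}∪out(9)={2}
  fail(10) 'ac': from fail(9)=0 chase 'c': 0 ⇒ 2;  out=∅∪out(2)=∅
  fail(18) 'aa': from fail(9)=0 chase 'a': 0 ⇒ 9;  out=∅∪out(9)=∅
  fail(4) 'cba': from fail(3)=1 chase 'a': 1 ⇒ 8;  out=∅∪out(8)={2}
  fail(11) 'aca': from fail(10)=2 chase 'a': 2→0 ⇒ 9;  out=∅∪out(9)=∅
  fail(13) 'bab': from fail(8)=9 chase 'b': 9→0 ⇒ 1;  out=∅∪out(1)={0}
  fail(17) 'cbc': from fail(3)=1 chase 'c': 1→0 ⇒ 2;  out={5}∪out(2)={5}
  fail(19) 'aaa': from fail(18)=9 chase 'a': 9 ⇒ 18;  out=∅∪out(18)=∅
  fail(22) 'baa': from fail(8)=9 chase 'a': 9 ⇒ 18;  out=∅∪out(18)=∅
  fail(5) 'cbaa': from fail(4)=8 chase 'a': 8 ⇒ 22;  out=∅∪out(22)=∅
  fail(12) 'acab': from fail(11)=9 chase 'b': 9→0 ⇒ 1;  out={3}∪out(1)={0,3}
  fail(14) 'baba': from fail(13)=1 chase 'a': 1 ⇒ 8;  out=∅∪out(8)={2}
  fail(20) 'aaab': from fail(19)=18 chase 'b': 18→9→0 ⇒ 1;  out=∅∪out(1)={0}
  fail(23) 'baab': from fail(22)=18 chase 'b': 18→9→0 ⇒ 1;  out=∅∪out(1)={0}
  fail(6) 'cbaab': from fail(5)=22 chase 'b': 22 ⇒ 23;  out=∅∪out(23)={0}
  fail(15) 'babac': from fail(14)=8 chase 'c': 8→9 ⇒ 10;  out=∅∪out(10)=∅
  fail(21) 'aaabc': from fail(20)=1 chase 'c': 1→0 ⇒ 2;  out={6}∪out(2)={6}
  fail(24) 'baaba': from fail(23)=1 chase 'a': 1 ⇒ 8;  out={7}∪out(8)={2,7}
  fail(7) 'cbaaba': from fail(6)=23 chase 'a': 23 ⇒ 24;  out={1}∪out(24)={1,2,7}
  fail(16) 'babaca': from fail(15)=10 chase 'a': 10 ⇒ 11;  out={4}∪out(11)={4}

Text stream:
[0] read 'a'  n0⇒n9
[1] read 'c'  n9⇒n10
[2] read 'c'  n10⇒n2 ·f
[3] read 'b'  n2⇒n3  emit P0@[3:3]
[4] read 'a'  n3⇒n4  emit P2@[3:4]
[5] read 'a'  n4⇒n5
[6] read 'b'  n5⇒n6  emit P0@[6:6]
[7] read 'a'  n6⇒n7  emit P1@[2:7],P2@[6:7],P7@[3:7]
[8] read 'b'  n7⇒n13 ·f  emit P0@[8:8]
[9] read 'b'  n13⇒n1 ·f  emit P0@[9:9]
[10] read 'a'  n1⇒n8  emit P2@[9:10]
[11] read 'b'  n8⇒n13  emit P0@[11:11]
[12] read 'c'  n13⇒n2 ·f
[13] read 'c'  n2⇒n2 ·f
[14] read 'b'  n2⇒n3  emit P0@[14:14]
[15] read 'a'  n3⇒n4  emit P2@[14:15]
[16] read 'a'  n4⇒n5
[17] read 'b'  n5⇒n6  emit P0@[17:17]
[18] read 'a'  n6⇒n7  emit P1@[13:18],P2@[17:18],P7@[14:18]
[19] read 'a'  n7⇒n22 ·f
[20] read 'b'  n22⇒n23  emit P0@[20:20]
[21] read 'a'  n23⇒n24  emit P2@[20:21],P7@[17:21]
[22] read 'b'  n24⇒n13 ·f  emit P0@[22:22]
[23] read 'a'  n13⇒n14  emit P2@[22:23]
[24] read 'c'  n14⇒n15
[25] read 'a'  n15⇒n16  emit P4@[20:25]
[26] read 'c'  n16⇒n10 ·f
[27] read 'b'  n10⇒n3 ·f  emit P0@[27:27]
[28] read 'a'  n3⇒n4  emit P2@[27:28]
[29] read 'a'  n4⇒n5
[30] read 'b'  n5⇒n6  emit P0@[30:30]
[31] read 'a'  n6⇒n7  emit P1@[26:31],P2@[30:31],P7@[27:31]

All matches (sorted): [[3,0],[4,2],[6,0],[7,1],[7,2],[7,7],[8,0],[9,0],[10,2],[11,0],[14,0],[15,2],[17,0],[18,1],[18,2],[18,7],[20,0],[21,2],[21,7],[22,0],[23,2],[25,4],[27,0],[28,2],[30,0],[31,1],[31,2],[31,7]]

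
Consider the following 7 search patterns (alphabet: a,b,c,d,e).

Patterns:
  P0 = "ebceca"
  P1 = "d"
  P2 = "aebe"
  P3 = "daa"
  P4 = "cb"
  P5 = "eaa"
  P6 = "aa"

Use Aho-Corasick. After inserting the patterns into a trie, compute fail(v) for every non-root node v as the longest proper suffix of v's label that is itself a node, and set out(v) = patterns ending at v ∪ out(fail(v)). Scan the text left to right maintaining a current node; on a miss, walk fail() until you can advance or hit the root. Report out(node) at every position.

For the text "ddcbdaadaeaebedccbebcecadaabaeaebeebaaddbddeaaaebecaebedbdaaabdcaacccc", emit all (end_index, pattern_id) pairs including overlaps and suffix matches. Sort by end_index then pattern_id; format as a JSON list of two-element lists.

Build:
Trie (insert patterns):
  n0 'ε': a→8 c→14 d→7 e→1
  n1 'e': a→16 b→2
  n2 'eb': c→3
  n3 'ebc': e→4
  n4 'ebce': c→5
  n5 'ebcec': a→6
  n6 'ebceca': ·  [P0 ends]
  n7 'd': a→12  [P1 ends]
  n8 'a': a→18 e→9
  n9 'ae': b→10
  n10 'aeb': e→11
  n11 'aebe': ·  [P2 ends]
  n12 'da': a→13
  n13 'daa': ·  [P3 ends]
  n14 'c': b→15
  n15 'cb': ·  [P4 ends]
  n16 'ea': a→17
  n17 'eaa': ·  [P5 ends]
  n18 'aa': ·  [P6 ends]

BFS fail/out derivation:
  n1('e'): parent n0 fail=0; on 'e' 0 → fail=0;  out ∅∪∅=∅
  n7('d'): parent n0 fail=0; on 'd' 0 → fail=0;  out {1}∪∅={1}
  n8('a'): parent n0 fail=0; on 'a' 0 → fail=0;  out ∅∪∅=∅
  n14('c'): parent n0 fail=0; on 'c' 0 → fail=0;  out ∅∪∅=∅
  n2('eb'): parent n1 fail=0; on 'b' 0 → fail=0;  out ∅∪∅=∅
  n9('ae'): parent n8 fail=0; on 'e' 0 → fail=1;  out ∅∪∅=∅
  n12('da'): parent n7 fail=0; on 'a' 0 → fail=8;  out ∅∪∅=∅
  n15('cb'): parent n14 fail=0; on 'b' 0 → fail=0;  out {4}∪∅={4}
  n16('ea'): parent n1 fail=0; on 'a' 0 → fail=8;  out ∅∪∅=∅
  n18('aa'): parent n8 fail=0; on 'a' 0 → fail=8;  out {6}∪∅={6}
  n3('ebc'): parent n2 fail=0; on 'c' 0 → fail=14;  out ∅∪∅=∅
  n10('aeb'): parent n9 fail=1; on 'b' 1 → fail=2;  out ∅∪∅=∅
  n13('daa'): parent n12 fail=8; on 'a' 8 → fail=18;  out {3}∪{6}={3,6}
  n17('eaa'): parent n16 fail=8; on 'a' 8 → fail=18;  out {5}∪{6}={5,6}
  n4('ebce'): parent n3 fail=14; on 'e' 14→0 → fail=1;  out ∅∪∅=∅
  n11('aebe'): parent n10 fail=2; on 'e' 2→0 → fail=1;  out {2}∪∅={2}
  n5('ebcec'): parent n4 fail=1; on 'c' 1→0 → fail=14;  out ∅∪∅=∅
  n6('ebceca'): parent n5 fail=14; on 'a' 14→0 → fail=8;  out {0}∪∅={0}

Run:
pos 0 'd': at 7  emit P1@[0:0]
pos 1 'd': at 7 ·f  emit P1@[1:1]
pos 2 'c': at 14 ·f
pos 3 'b': at 15  emit P4@[2:3]
pos 4 'd': at 7 ·f  emit P1@[4:4]
pos 5 'a': at 12
pos 6 'a': at 13  emit P3@[4:6],P6@[5:6]
pos 7 'd': at 7 ·f  emit P1@[7:7]
pos 8 'a': at 12
pos 9 'e': at 9 ·f
pos 10 'a': at 16 ·f
pos 11 'e': at 9 ·f
pos 12 'b': at 10
pos 13 'e': at 11  emit P2@[10:13]
pos 14 'd': at 7 ·f  emit P1@[14:14]
pos 15 'c': at 14 ·f
pos 16 'c': at 14 ·f
pos 17 'b': at 15  emit P4@[16:17]
pos 18 'e': at 1 ·f
pos 19 'b': at 2
pos 20 'c': at 3
pos 21 'e': at 4
pos 22 'c': at 5
pos 23 'a': at 6  emit P0@[18:23]
pos 24 'd': at 7 ·f  emit P1@[24:24]
pos 25 'a': at 12
pos 26 'a': at 13  emit P3@[24:26],P6@[25:26]
pos 27 'b': at 0 ·f
pos 28 'a': at 8
pos 29 'e': at 9
pos 30 'a': at 16 ·f
pos 31 'e': at 9 ·f
pos 32 'b': at 10
pos 33 'e': at 11  emit P2@[30:33]
pos 34 'e': at 1 ·f
pos 35 'b': at 2
pos 36 'a': at 8 ·f
pos 37 'a': at 18  emit P6@[36:37]
pos 38 'd': at 7 ·f  emit P1@[38:38]
pos 39 'd': at 7 ·f  emit P1@[39:39]
pos 40 'b': at 0 ·f
pos 41 'd': at 7  emit P1@[41:41]
pos 42 'd': at 7 ·f  emit P1@[42:42]
pos 43 'e': at 1 ·f
pos 44 'a': at 16
pos 45 'a': at 17  emit P5@[43:45],P6@[44:45]
pos 46 'a': at 18 ·f  emit P6@[45:46]
pos 47 'e': at 9 ·f
pos 48 'b': at 10
pos 49 'e': at 11  emit P2@[46:49]
pos 50 'c': at 14 ·f
pos 51 'a': at 8 ·f
pos 52 'e': at 9
pos 53 'b': at 10
pos 54 'e': at 11  emit P2@[51:54]
pos 55 'd': at 7 ·f  emit P1@[55:55]
pos 56 'b': at 0 ·f
pos 57 'd': at 7  emit P1@[57:57]
pos 58 'a': at 12
pos 59 'a': at 13  emit P3@[57:59],P6@[58:59]
pos 60 'a': at 18 ·f  emit P6@[59:60]
pos 61 'b': at 0 ·f
pos 62 'd': at 7  emit P1@[62:62]
pos 63 'c': at 14 ·f
pos 64 'a': at 8 ·f
pos 65 'a': at 18  emit P6@[64:65]
pos 66 'c': at 14 ·f
pos 67 'c': at 14 ·f
pos 68 'c': at 14 ·f
pos 69 'c': at 14 ·f

Result: [[0,1],[1,1],[3,4],[4,1],[6,3],[6,6],[7,1],[13,2],[14,1],[17,4],[23,0],[24,1],[26,3],[26,6],[33,2],[37,6],[38,1],[39,1],[41,1],[42,1],[45,5],[45,6],[46,6],[49,2],[54,2],[55,1],[57,1],[59,3],[59,6],[60,6],[62,1],[65,6]]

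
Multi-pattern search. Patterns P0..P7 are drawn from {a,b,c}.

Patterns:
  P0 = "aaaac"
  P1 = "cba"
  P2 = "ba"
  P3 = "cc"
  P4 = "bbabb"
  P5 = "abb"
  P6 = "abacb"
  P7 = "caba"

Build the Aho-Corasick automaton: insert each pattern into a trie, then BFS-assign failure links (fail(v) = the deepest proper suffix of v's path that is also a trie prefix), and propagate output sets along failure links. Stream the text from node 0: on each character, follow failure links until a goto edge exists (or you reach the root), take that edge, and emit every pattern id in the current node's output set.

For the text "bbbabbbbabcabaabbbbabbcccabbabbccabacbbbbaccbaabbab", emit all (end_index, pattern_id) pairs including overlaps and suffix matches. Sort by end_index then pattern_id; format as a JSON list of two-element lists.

Build:
Trie nodes:
  n0 'ε': a→1 b→9 c→6
  n1 'a': a→2 b→16
  n2 'aa': a→3
  n3 'aaa': a→4
  n4 'aaaa': c→5
  n5 'aaaac': ·  [P0 ends]
  n6 'c': a→21 b→7 c→11
  n7 'cb': a→8
  n8 'cba': ·  [P1 ends]
  n9 'b': a→10 b→12
  n10 'ba': ·  [P2 ends]
  n11 'cc': ·  [P3 ends]
  n12 'bb': a→13
  n13 'bba': b→14
  n14 'bbab': b→15
  n15 'bbabb': ·  [P4 ends]
  n16 'ab': a→18 b→17
  n17 'abb': ·  [P5 ends]
  n18 'aba': c→19
  n19 'abac': b→20
  n20 'abacb': ·  [P6 ends]
  n21 'ca': b→22
  n22 'cab': a→23
  n23 'caba': ·  [P7 ends]

BFS fail/out derivation:
  n1('a'): parent n0 fail=0; on 'a' 0 → fail=0;  out ∅∪∅=∅
  n6('c'): parent n0 fail=0; on 'c' 0 → fail=0;  out ∅∪∅=∅
  n9('b'): parent n0 fail=0; on 'b' 0 → fail=0;  out ∅∪∅=∅
  n2('aa'): parent n1 fail=0; on 'a' 0 → fail=1;  out ∅∪∅=∅
  n7('cb'): parent n6 fail=0; on 'b' 0 → fail=9;  out ∅∪∅=∅
  n10('ba'): parent n9 fail=0; on 'a' 0 → fail=1;  out {2}∪∅={2}
  n11('cc'): parent n6 fail=0; on 'c' 0 → fail=6;  out {3}∪∅={3}
  n12('bb'): parent n9 fail=0; on 'b' 0 → fail=9;  out ∅∪∅=∅
  n16('ab'): parent n1 fail=0; on 'b' 0 → fail=9;  out ∅∪∅=∅
  n21('ca'): parent n6 fail=0; on 'a' 0 → fail=1;  out ∅∪∅=∅
  n3('aaa'): parent n2 fail=1; on 'a' 1 → fail=2;  out ∅∪∅=∅
  n8('cba'): parent n7 fail=9; on 'a' 9 → fail=10;  out {1}∪{2}={1,2}
  n13('bba'): parent n12 fail=9; on 'a' 9 → fail=10;  out ∅∪{2}={2}
  n17('abb'): parent n16 fail=9; on 'b' 9 → fail=12;  out {5}∪∅={5}
  n18('aba'): parent n16 fail=9; on 'a' 9 → fail=10;  out ∅∪{2}={2}
  n22('cab'): parent n21 fail=1; on 'b' 1 → fail=16;  out ∅∪∅=∅
  n4('aaaa'): parent n3 fail=2; on 'a' 2 → fail=3;  out ∅∪∅=∅
  n14('bbab'): parent n13 fail=10; on 'b' 10→1 → fail=16;  out ∅∪∅=∅
  n19('abac'): parent n18 fail=10; on 'c' 10→1→0 → fail=6;  out ∅∪∅=∅
  n23('caba'): parent n22 fail=16; on 'a' 16 → fail=18;  out {7}∪{2}={2,7}
  n5('aaaac'): parent n4 fail=3; on 'c' 3→2→1→0 → fail=6;  out {0}∪∅={0}
  n15('bbabb'): parent n14 fail=16; on 'b' 16 → fail=17;  out {4}∪{5}={4,5}
  n20('abacb'): parent n19 fail=6; on 'b' 6 → fail=7;  out {6}∪∅={6}

Text stream:
[0] read 'b'  n0⇒n9
[1] read 'b'  n9⇒n12
[2] read 'b'  n12⇒n12 ·f
[3] read 'a'  n12⇒n13  → match P2@[2:3]
[4] read 'b'  n13⇒n14
[5] read 'b'  n14⇒n15  → match P4@[1:5],P5@[3:5]
[6] read 'b'  n15⇒n12 ·f
[7] read 'b'  n12⇒n12 ·f
[8] read 'a'  n12⇒n13  → match P2@[7:8]
[9] read 'b'  n13⇒n14
[10] read 'c'  n14⇒n6 ·f
[11] read 'a'  n6⇒n21
[12] read 'b'  n21⇒n22
[13] read 'a'  n22⇒n23  → match P2@[12:13],P7@[10:13]
[14] read 'a'  n23⇒n2 ·f
[15] read 'b'  n2⇒n16 ·f
[16] read 'b'  n16⇒n17  → match P5@[14:16]
[17] read 'b'  n17⇒n12 ·f
[18] read 'b'  n12⇒n12 ·f
[19] read 'a'  n12⇒n13  → match P2@[18:19]
[20] read 'b'  n13⇒n14
[21] read 'b'  n14⇒n15  → match P4@[17:21],P5@[19:21]
[22] read 'c'  n15⇒n6 ·f
[23] read 'c'  n6⇒n11  → match P3@[22:23]
[24] read 'c'  n11⇒n11 ·f  → match P3@[23:24]
[25] read 'a'  n11⇒n21 ·f
[26] read 'b'  n21⇒n22
[27] read 'b'  n22⇒n17 ·f  → match P5@[25:27]
[28] read 'a'  n17⇒n13 ·f  → match P2@[27:28]
[29] read 'b'  n13⇒n14
[30] read 'b'  n14⇒n15  → match P4@[26:30],P5@[28:30]
[31] read 'c'  n15⇒n6 ·f
[32] read 'c'  n6⇒n11  → match P3@[31:32]
[33] read 'a'  n11⇒n21 ·f
[34] read 'b'  n21⇒n22
[35] read 'a'  n22⇒n23  → match P2@[34:35],P7@[32:35]
[36] read 'c'  n23⇒n19 ·f
[37] read 'b'  n19⇒n20  → match P6@[33:37]
[38] read 'b'  n20⇒n12 ·f
[39] read 'b'  n12⇒n12 ·f
[40] read 'b'  n12⇒n12 ·f
[41] read 'a'  n12⇒n13  → match P2@[40:41]
[42] read 'c'  n13⇒n6 ·f
[43] read 'c'  n6⇒n11  → match P3@[42:43]
[44] read 'b'  n11⇒n7 ·f
[45] read 'a'  n7⇒n8  → match P1@[43:45],P2@[44:45]
[46] read 'a'  n8⇒n2 ·f
[47] read 'b'  n2⇒n16 ·f
[48] read 'b'  n16⇒n17  → match P5@[46:48]
[49] read 'a'  n17⇒n13 ·f  → match P2@[48:49]
[50] read 'b'  n13⇒n14

Matches: [[3,2],[5,4],[5,5],[8,2],[13,2],[13,7],[16,5],[19,2],[21,4],[21,5],[23,3],[24,3],[27,5],[28,2],[30,4],[30,5],[32,3],[35,2],[35,7],[37,6],[41,2],[43,3],[45,1],[45,2],[48,5],[49,2]]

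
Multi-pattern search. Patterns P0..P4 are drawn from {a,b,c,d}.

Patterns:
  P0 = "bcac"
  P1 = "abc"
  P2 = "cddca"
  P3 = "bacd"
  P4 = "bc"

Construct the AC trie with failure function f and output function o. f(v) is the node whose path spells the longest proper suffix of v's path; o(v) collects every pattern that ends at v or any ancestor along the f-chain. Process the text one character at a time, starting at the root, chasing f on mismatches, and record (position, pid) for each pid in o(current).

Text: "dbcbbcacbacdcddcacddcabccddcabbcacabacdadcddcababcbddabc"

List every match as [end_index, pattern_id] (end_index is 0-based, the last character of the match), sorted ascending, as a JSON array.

Build:
Trie (insert patterns):
  0='ε' goto a→5 b→1 c→8
  1='b' goto a→13 c→2
  2='bc' goto a→3  [P4 ends]
  3='bca' goto c→4
  4='bcac' goto ·  [P0 ends]
  5='a' goto b→6
  6='ab' goto c→7
  7='abc' goto ·  [P1 ends]
  8='c' goto d→9
  9='cd' goto d→10
  10='cdd' goto c→11
  11='cddc' goto a→12
  12='cddca' goto ·  [P2 ends]
  13='ba' goto c→14
  14='bac' goto d→15
  15='bacd' goto ·  [P3 ends]

BFS fail/out derivation:
  n1('b'): parent n0 fail=0; on 'b' 0 → fail=0;  out ∅∪∅=∅
  n5('a'): parent n0 fail=0; on 'a' 0 → fail=0;  out ∅∪∅=∅
  n8('c'): parent n0 fail=0; on 'c' 0 → fail=0;  out ∅∪∅=∅
  n2('bc'): parent n1 fail=0; on 'c' 0 → fail=8;  out {4}∪∅={4}
  n6('ab'): parent n5 fail=0; on 'b' 0 → fail=1;  out ∅∪∅=∅
  n9('cd'): parent n8 fail=0; on 'd' 0 → fail=0;  out ∅∪∅=∅
  n13('ba'): parent n1 fail=0; on 'a' 0 → fail=5;  out ∅∪∅=∅
  n3('bca'): parent n2 fail=8; on 'a' 8→0 → fail=5;  out ∅∪∅=∅
  n7('abc'): parent n6 fail=1; on 'c' 1 → fail=2;  out {1}∪{4}={1,4}
  n10('cdd'): parent n9 fail=0; on 'd' 0 → fail=0;  out ∅∪∅=∅
  n14('bac'): parent n13 fail=5; on 'c' 5→0 → fail=8;  out ∅∪∅=∅
  n4('bcac'): parent n3 fail=5; on 'c' 5→0 → fail=8;  out {0}∪∅={0}
  n11('cddc'): parent n10 fail=0; on 'c' 0 → fail=8;  out ∅∪∅=∅
  n15('bacd'): parent n14 fail=8; on 'd' 8 → fail=9;  out {3}∪∅={3}
  n12('cddca'): parent n11 fail=8; on 'a' 8→0 → fail=5;  out {2}∪∅={2}

Scan:
[0] read 'd'  n0⇒n0
[1] read 'b'  n0⇒n1
[2] read 'c'  n1⇒n2  emit P4@[1:2]
[3] read 'b'  n2⇒n1 (via fail)
[4] read 'b'  n1⇒n1 (via fail)
[5] read 'c'  n1⇒n2  emit P4@[4:5]
[6] read 'a'  n2⇒n3
[7] read 'c'  n3⇒n4  emit P0@[4:7]
[8] read 'b'  n4⇒n1 (via fail)
[9] read 'a'  n1⇒n13
[10] read 'c'  n13⇒n14
[11] read 'd'  n14⇒n15  emit P3@[8:11]
[12] read 'c'  n15⇒n8 (via fail)
[13] read 'd'  n8⇒n9
[14] read 'd'  n9⇒n10
[15] read 'c'  n10⇒n11
[16] read 'a'  n11⇒n12  emit P2@[12:16]
[17] read 'c'  n12⇒n8 (via fail)
[18] read 'd'  n8⇒n9
[19] read 'd'  n9⇒n10
[20] read 'c'  n10⇒n11
[21] read 'a'  n11⇒n12  emit P2@[17:21]
[22] read 'b'  n12⇒n6 (via fail)
[23] read 'c'  n6⇒n7  emit P1@[21:23],P4@[22:23]
[24] read 'c'  n7⇒n8 (via fail)
[25] read 'd'  n8⇒n9
[26] read 'd'  n9⇒n10
[27] read 'c'  n10⇒n11
[28] read 'a'  n11⇒n12  emit P2@[24:28]
[29] read 'b'  n12⇒n6 (via fail)
[30] read 'b'  n6⇒n1 (via fail)
[31] read 'c'  n1⇒n2  emit P4@[30:31]
[32] read 'a'  n2⇒n3
[33] read 'c'  n3⇒n4  emit P0@[30:33]
[34] read 'a'  n4⇒n5 (via fail)
[35] read 'b'  n5⇒n6
[36] read 'a'  n6⇒n13 (via fail)
[37] read 'c'  n13⇒n14
[38] read 'd'  n14⇒n15  emit P3@[35:38]
[39] read 'a'  n15⇒n5 (via fail)
[40] read 'd'  n5⇒n0 (via fail)
[41] read 'c'  n0⇒n8
[42] read 'd'  n8⇒n9
[43] read 'd'  n9⇒n10
[44] read 'c'  n10⇒n11
[45] read 'a'  n11⇒n12  emit P2@[41:45]
[46] read 'b'  n12⇒n6 (via fail)
[47] read 'a'  n6⇒n13 (via fail)
[48] read 'b'  n13⇒n6 (via fail)
[49] read 'c'  n6⇒n7  emit P1@[47:49],P4@[48:49]
[50] read 'b'  n7⇒n1 (via fail)
[51] read 'd'  n1⇒n0 (via fail)
[52] read 'd'  n0⇒n0
[53] read 'a'  n0⇒n5
[54] read 'b'  n5⇒n6
[55] read 'c'  n6⇒n7  emit P1@[53:55],P4@[54:55]

All matches (sorted): [[2,4],[5,4],[7,0],[11,3],[16,2],[21,2],[23,1],[23,4],[28,2],[31,4],[33,0],[38,3],[45,2],[49,1],[49,4],[55,1],[55,4]]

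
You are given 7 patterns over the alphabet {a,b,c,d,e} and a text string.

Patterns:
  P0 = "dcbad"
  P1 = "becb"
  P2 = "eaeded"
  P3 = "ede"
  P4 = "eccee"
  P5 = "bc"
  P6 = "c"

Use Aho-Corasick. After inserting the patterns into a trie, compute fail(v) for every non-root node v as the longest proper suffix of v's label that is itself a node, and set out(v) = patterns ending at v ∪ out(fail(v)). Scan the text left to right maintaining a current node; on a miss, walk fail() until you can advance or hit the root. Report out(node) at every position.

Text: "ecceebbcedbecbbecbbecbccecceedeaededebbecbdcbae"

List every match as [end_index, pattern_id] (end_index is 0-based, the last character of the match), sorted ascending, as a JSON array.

Build:
Trie nodes:
  n0 'ε': b→6 c→23 d→1 e→10
  n1 'd': c→2
  n2 'dc': b→3
  n3 'dcb': a→4
  n4 'dcba': d→5
  n5 'dcbad': ·  [P0 ends]
  n6 'b': c→22 e→7
  n7 'be': c→8
  n8 'bec': b→9
  n9 'becb': ·  [P1 ends]
  n10 'e': a→11 c→18 d→16
  n11 'ea': e→12
  n12 'eae': d→13
  n13 'eaed': e→14
  n14 'eaede': d→15
  n15 'eaeded': ·  [P2 ends]
  n16 'ed': e→17
  n17 'ede': ·  [P3 ends]
  n18 'ec': c→19
  n19 'ecc': e→20
  n20 'ecce': e→21
  n21 'eccee': ·  [P4 ends]
  n22 'bc': ·  [P5 ends]
  n23 'c': ·  [P6 ends]

BFS fail/out derivation:
  n1('d'): parent n0 fail=0; on 'd' 0 → fail=0;  out ∅∪∅=∅
  n6('b'): parent n0 fail=0; on 'b' 0 → fail=0;  out ∅∪∅=∅
  n10('e'): parent n0 fail=0; on 'e' 0 → fail=0;  out ∅∪∅=∅
  n23('c'): parent n0 fail=0; on 'c' 0 → fail=0;  out {6}∪∅={6}
  n2('dc'): parent n1 fail=0; on 'c' 0 → fail=23;  out ∅∪{6}={6}
  n7('be'): parent n6 fail=0; on 'e' 0 → fail=10;  out ∅∪∅=∅
  n11('ea'): parent n10 fail=0; on 'a' 0 → fail=0;  out ∅∪∅=∅
  n16('ed'): parent n10 fail=0; on 'd' 0 → fail=1;  out ∅∪∅=∅
  n18('ec'): parent n10 fail=0; on 'c' 0 → fail=23;  out ∅∪{6}={6}
  n22('bc'): parent n6 fail=0; on 'c' 0 → fail=23;  out {5}∪{6}={5,6}
  n3('dcb'): parent n2 fail=23; on 'b' 23→0 → fail=6;  out ∅∪∅=∅
  n8('bec'): parent n7 fail=10; on 'c' 10 → fail=18;  out ∅∪{6}={6}
  n12('eae'): parent n11 fail=0; on 'e' 0 → fail=10;  out ∅∪∅=∅
  n17('ede'): parent n16 fail=1; on 'e' 1→0 → fail=10;  out {3}∪∅={3}
  n19('ecc'): parent n18 fail=23; on 'c' 23→0 → fail=23;  out ∅∪{6}={6}
  n4('dcba'): parent n3 fail=6; on 'a' 6→0 → fail=0;  out ∅∪∅=∅
  n9('becb'): parent n8 fail=18; on 'b' 18→23→0 → fail=6;  out {1}∪∅={1}
  n13('eaed'): parent n12 fail=10; on 'd' 10 → fail=16;  out ∅∪∅=∅
  n20('ecce'): parent n19 fail=23; on 'e' 23→0 → fail=10;  out ∅∪∅=∅
  n5('dcbad'): parent n4 fail=0; on 'd' 0 → fail=1;  out {0}∪∅={0}
  n14('eaede'): parent n13 fail=16; on 'e' 16 → fail=17;  out ∅∪{3}={3}
  n21('eccee'): parent n20 fail=10; on 'e' 10→0 → fail=10;  out {4}∪∅={4}
  n15('eaeded'): parent n14 fail=17; on 'd' 17→10 → fail=16;  out {2}∪∅={2}

Scan:
pos 0 'e': at 10
pos 1 'c': at 18  → match P6@[1:1]
pos 2 'c': at 19  → match P6@[2:2]
pos 3 'e': at 20
pos 4 'e': at 21  → match P4@[0:4]
pos 5 'b': at 6 (fail-walked)
pos 6 'b': at 6 (fail-walked)
pos 7 'c': at 22  → match P5@[6:7],P6@[7:7]
pos 8 'e': at 10 (fail-walked)
pos 9 'd': at 16
pos 10 'b': at 6 (fail-walked)
pos 11 'e': at 7
pos 12 'c': at 8  → match P6@[12:12]
pos 13 'b': at 9  → match P1@[10:13]
pos 14 'b': at 6 (fail-walked)
pos 15 'e': at 7
pos 16 'c': at 8  → match P6@[16:16]
pos 17 'b': at 9  → match P1@[14:17]
pos 18 'b': at 6 (fail-walked)
pos 19 'e': at 7
pos 20 'c': at 8  → match P6@[20:20]
pos 21 'b': at 9  → match P1@[18:21]
pos 22 'c': at 22 (fail-walked)  → match P5@[21:22],P6@[22:22]
pos 23 'c': at 23 (fail-walked)  → match P6@[23:23]
pos 24 'e': at 10 (fail-walked)
pos 25 'c': at 18  → match P6@[25:25]
pos 26 'c': at 19  → match P6@[26:26]
pos 27 'e': at 20
pos 28 'e': at 21  → match P4@[24:28]
pos 29 'd': at 16 (fail-walked)
pos 30 'e': at 17  → match P3@[28:30]
pos 31 'a': at 11 (fail-walked)
pos 32 'e': at 12
pos 33 'd': at 13
pos 34 'e': at 14  → match P3@[32:34]
pos 35 'd': at 15  → match P2@[30:35]
pos 36 'e': at 17 (fail-walked)  → match P3@[34:36]
pos 37 'b': at 6 (fail-walked)
pos 38 'b': at 6 (fail-walked)
pos 39 'e': at 7
pos 40 'c': at 8  → match P6@[40:40]
pos 41 'b': at 9  → match P1@[38:41]
pos 42 'd': at 1 (fail-walked)
pos 43 'c': at 2  → match P6@[43:43]
pos 44 'b': at 3
pos 45 'a': at 4
pos 46 'e': at 10 (fail-walked)

All matches (sorted): [[1,6],[2,6],[4,4],[7,5],[7,6],[12,6],[13,1],[16,6],[17,1],[20,6],[21,1],[22,5],[22,6],[23,6],[25,6],[26,6],[28,4],[30,3],[34,3],[35,2],[36,3],[40,6],[41,1],[43,6]]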